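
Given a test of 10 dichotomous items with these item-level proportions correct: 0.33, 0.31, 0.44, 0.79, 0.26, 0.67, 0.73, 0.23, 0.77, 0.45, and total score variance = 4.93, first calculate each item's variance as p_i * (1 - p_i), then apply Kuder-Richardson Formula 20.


For each item, compute p_i * q_i:
  Item 1: 0.33 * 0.67 = 0.2211
  Item 2: 0.31 * 0.69 = 0.2139
  Item 3: 0.44 * 0.56 = 0.2464
  Item 4: 0.79 * 0.21 = 0.1659
  Item 5: 0.26 * 0.74 = 0.1924
  Item 6: 0.67 * 0.33 = 0.2211
  Item 7: 0.73 * 0.27 = 0.1971
  Item 8: 0.23 * 0.77 = 0.1771
  Item 9: 0.77 * 0.23 = 0.1771
  Item 10: 0.45 * 0.55 = 0.2475
Sum(p_i * q_i) = 0.2211 + 0.2139 + 0.2464 + 0.1659 + 0.1924 + 0.2211 + 0.1971 + 0.1771 + 0.1771 + 0.2475 = 2.0596
KR-20 = (k/(k-1)) * (1 - Sum(p_i*q_i) / Var_total)
= (10/9) * (1 - 2.0596/4.93)
= 1.1111 * 0.5822
KR-20 = 0.6469

0.6469


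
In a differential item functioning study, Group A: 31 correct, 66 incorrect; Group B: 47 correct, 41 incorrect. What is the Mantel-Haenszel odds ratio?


Odds_A = 31/66 = 0.4697
Odds_B = 47/41 = 1.1463
OR = Odds_A / Odds_B = 0.4697 / 1.1463
Exactly, OR = (31 * 41) / (66 * 47) = 1271 / 3102
OR = 0.4097

0.4097


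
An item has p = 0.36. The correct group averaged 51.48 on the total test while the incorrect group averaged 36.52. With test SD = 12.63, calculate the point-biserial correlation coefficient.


q = 1 - p = 0.64
rpb = ((M1 - M0) / SD) * sqrt(p * q)
rpb = ((51.48 - 36.52) / 12.63) * sqrt(0.36 * 0.64)
rpb = 0.5686

0.5686


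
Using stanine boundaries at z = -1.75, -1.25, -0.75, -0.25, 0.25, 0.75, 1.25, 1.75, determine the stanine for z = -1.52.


Stanine boundaries: [-1.75, -1.25, -0.75, -0.25, 0.25, 0.75, 1.25, 1.75]
z = -1.52
Check each boundary:
  z >= -1.75 -> could be stanine 2
  z < -1.25
  z < -0.75
  z < -0.25
  z < 0.25
  z < 0.75
  z < 1.25
  z < 1.75
Highest qualifying boundary gives stanine = 2

2


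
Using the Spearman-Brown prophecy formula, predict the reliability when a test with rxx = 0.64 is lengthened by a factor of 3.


r_new = (n * rxx) / (1 + (n-1) * rxx)
r_new = (3 * 0.64) / (1 + 2 * 0.64)
r_new = 1.92 / 2.28
r_new = 0.8421

0.8421


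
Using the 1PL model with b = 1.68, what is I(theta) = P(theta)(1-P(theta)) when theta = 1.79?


P = 1/(1+exp(-(1.79-1.68))) = 0.5275
I = P*(1-P) = 0.5275 * 0.4725
I = 0.2492

0.2492


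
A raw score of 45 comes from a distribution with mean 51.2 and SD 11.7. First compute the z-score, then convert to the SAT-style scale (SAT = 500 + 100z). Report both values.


z = (X - mean) / SD = (45 - 51.2) / 11.7
z = -6.2 / 11.7
z = -0.5299
SAT-scale = SAT = 500 + 100z
Carry z at full precision (z = -6.2 / 11.7) into the conversion:
SAT-scale = 500 + 100 * (-6.2 / 11.7) = 500 + -620 / 11.7
SAT-scale = 500 + -52.9915
SAT-scale = 447.0085

447.0085


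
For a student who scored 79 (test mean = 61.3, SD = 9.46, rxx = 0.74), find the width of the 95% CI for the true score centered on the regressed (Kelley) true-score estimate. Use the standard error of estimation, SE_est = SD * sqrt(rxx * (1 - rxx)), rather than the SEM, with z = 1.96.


True score estimate = 0.74*79 + 0.26*61.3 = 74.398
SE_est = SD * sqrt(rxx * (1 - rxx)) = 9.46 * sqrt(0.74 * 0.26) = 9.46 * sqrt(0.1924) = 4.14948
CI = T_est +/- z * SE_est, so width = 2 * z * SE_est = 2 * 1.96 * 4.14948
Width = 16.266

16.266


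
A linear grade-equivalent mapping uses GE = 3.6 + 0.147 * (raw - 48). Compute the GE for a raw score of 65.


raw - median = 65 - 48 = 17
slope * diff = 0.147 * 17 = 2.499
GE = 3.6 + 2.499
GE = 6.099

6.099


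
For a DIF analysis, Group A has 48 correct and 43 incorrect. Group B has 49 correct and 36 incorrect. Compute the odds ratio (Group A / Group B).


Odds_A = 48/43 = 1.1163
Odds_B = 49/36 = 1.3611
OR = Odds_A / Odds_B = 1.1163 / 1.3611
Exactly, OR = (48 * 36) / (43 * 49) = 1728 / 2107
OR = 0.8201

0.8201


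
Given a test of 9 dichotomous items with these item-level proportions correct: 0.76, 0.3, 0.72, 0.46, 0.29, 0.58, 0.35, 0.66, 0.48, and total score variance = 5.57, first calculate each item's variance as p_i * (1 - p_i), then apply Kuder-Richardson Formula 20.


For each item, compute p_i * q_i:
  Item 1: 0.76 * 0.24 = 0.1824
  Item 2: 0.3 * 0.7 = 0.21
  Item 3: 0.72 * 0.28 = 0.2016
  Item 4: 0.46 * 0.54 = 0.2484
  Item 5: 0.29 * 0.71 = 0.2059
  Item 6: 0.58 * 0.42 = 0.2436
  Item 7: 0.35 * 0.65 = 0.2275
  Item 8: 0.66 * 0.34 = 0.2244
  Item 9: 0.48 * 0.52 = 0.2496
Sum(p_i * q_i) = 0.1824 + 0.21 + 0.2016 + 0.2484 + 0.2059 + 0.2436 + 0.2275 + 0.2244 + 0.2496 = 1.9934
KR-20 = (k/(k-1)) * (1 - Sum(p_i*q_i) / Var_total)
= (9/8) * (1 - 1.9934/5.57)
= 1.125 * 0.6421
KR-20 = 0.7224

0.7224


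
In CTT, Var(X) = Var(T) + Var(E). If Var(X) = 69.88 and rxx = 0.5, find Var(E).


var_true = rxx * var_obs = 0.5 * 69.88 = 34.94
var_error = var_obs - var_true
var_error = 69.88 - 34.94
var_error = 34.94

34.94


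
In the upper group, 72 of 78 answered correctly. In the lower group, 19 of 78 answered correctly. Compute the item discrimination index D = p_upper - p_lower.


p_upper = 72/78 = 0.9231
p_lower = 19/78 = 0.2436
D = 0.9231 - 0.2436 = 0.6795

0.6795


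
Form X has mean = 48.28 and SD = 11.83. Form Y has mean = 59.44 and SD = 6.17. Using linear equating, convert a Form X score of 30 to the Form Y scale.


slope = SD_Y / SD_X = 6.17 / 11.83 ~ 0.5216
intercept = mean_Y - slope * mean_X = 59.44 - (6.17 / 11.83) * 48.28 ~ 34.2593
Y = slope * X + intercept. To avoid rounding drift from the rounded slope/intercept, evaluate the equivalent form Y = mean_Y + SD_Y * (X - mean_X) / SD_X at full precision:
Y = 59.44 + 6.17 * (30 - 48.28) / 11.83
Y = 59.44 - 6.17 * 18.28 / 11.83
Y = 59.44 - 112.7876 / 11.83
Y = 59.44 - 9.534
Y = 49.906

49.906


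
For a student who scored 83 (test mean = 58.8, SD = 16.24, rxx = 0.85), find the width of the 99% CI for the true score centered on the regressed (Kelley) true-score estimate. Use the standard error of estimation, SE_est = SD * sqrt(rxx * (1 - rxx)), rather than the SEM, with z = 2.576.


True score estimate = 0.85*83 + 0.15*58.8 = 79.37
SE_est = SD * sqrt(rxx * (1 - rxx)) = 16.24 * sqrt(0.85 * 0.15) = 16.24 * sqrt(0.1275) = 5.79884
CI = T_est +/- z * SE_est, so width = 2 * z * SE_est = 2 * 2.576 * 5.79884
Width = 29.8756

29.8756


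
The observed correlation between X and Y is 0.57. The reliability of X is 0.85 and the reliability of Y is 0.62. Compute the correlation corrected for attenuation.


r_corrected = rxy / sqrt(rxx * ryy)
= 0.57 / sqrt(0.85 * 0.62)
= 0.57 / sqrt(0.527)
= 0.57 / 0.725948
r_corrected = 0.7852

0.7852


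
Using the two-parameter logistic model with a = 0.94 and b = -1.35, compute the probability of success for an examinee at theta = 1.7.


a*(theta - b) = 0.94 * (1.7 - -1.35) = 2.867
exp(-2.867) = 0.0569
P = 1 / (1 + 0.0569)
P = 0.9462

0.9462


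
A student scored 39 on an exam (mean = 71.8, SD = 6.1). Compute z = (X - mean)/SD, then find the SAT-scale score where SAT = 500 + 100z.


z = (X - mean) / SD = (39 - 71.8) / 6.1
z = -32.8 / 6.1
z = -5.377
SAT-scale = SAT = 500 + 100z
Carry z at full precision (z = -32.8 / 6.1) into the conversion:
SAT-scale = 500 + 100 * (-32.8 / 6.1) = 500 + -3280 / 6.1
SAT-scale = 500 + -537.7049
SAT-scale = -37.7049

-37.7049


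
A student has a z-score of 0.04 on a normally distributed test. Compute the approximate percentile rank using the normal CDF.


CDF(z) = 0.5 * (1 + erf(z/sqrt(2)))
erf(0.0283) = 0.0319
CDF = 0.516
Percentile rank = 0.516 * 100 = 51.6

51.6


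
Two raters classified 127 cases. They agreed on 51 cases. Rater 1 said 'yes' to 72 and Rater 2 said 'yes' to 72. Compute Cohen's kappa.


P_o = 51/127 = 0.401575
P_e = (72*72 + 55*55) / 16129 = 0.508959
kappa = (P_o - P_e) / (1 - P_e)
kappa = (0.401575 - 0.508959) / (1 - 0.508959)
kappa = -0.2187

-0.2187


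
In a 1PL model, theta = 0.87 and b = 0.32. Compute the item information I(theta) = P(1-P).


P = 1/(1+exp(-(0.87-0.32))) = 0.6341
I = P*(1-P) = 0.6341 * 0.3659
I = 0.232

0.232


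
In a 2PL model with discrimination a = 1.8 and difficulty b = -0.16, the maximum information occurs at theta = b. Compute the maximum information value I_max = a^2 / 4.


For 2PL, max info at theta = b = -0.16
I_max = a^2 / 4 = 1.8^2 / 4
= 3.24 / 4
I_max = 0.81

0.81


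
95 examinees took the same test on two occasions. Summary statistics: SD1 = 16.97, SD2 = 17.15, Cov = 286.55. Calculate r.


r = cov(X,Y) / (SD_X * SD_Y)
r = 286.55 / (16.97 * 17.15)
r = 286.55 / 291.0355
r = 0.9846

0.9846


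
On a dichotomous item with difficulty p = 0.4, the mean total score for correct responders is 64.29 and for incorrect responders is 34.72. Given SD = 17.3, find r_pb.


q = 1 - p = 0.6
rpb = ((M1 - M0) / SD) * sqrt(p * q)
rpb = ((64.29 - 34.72) / 17.3) * sqrt(0.4 * 0.6)
rpb = 0.8374

0.8374


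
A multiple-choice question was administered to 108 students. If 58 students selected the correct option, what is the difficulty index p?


Item difficulty p = number correct / total examinees
p = 58 / 108
p = 0.537

0.537


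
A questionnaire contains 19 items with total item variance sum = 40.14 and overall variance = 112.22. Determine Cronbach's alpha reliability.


alpha = (k/(k-1)) * (1 - sum(si^2)/s_total^2)
= (19/18) * (1 - 40.14/112.22)
alpha = 0.678

0.678


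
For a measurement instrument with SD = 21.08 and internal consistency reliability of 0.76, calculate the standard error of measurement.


SEM = SD * sqrt(1 - rxx)
SEM = 21.08 * sqrt(1 - 0.76)
SEM = 21.08 * sqrt(0.24) = 21.08 * 0.489898
SEM = 10.327

10.327


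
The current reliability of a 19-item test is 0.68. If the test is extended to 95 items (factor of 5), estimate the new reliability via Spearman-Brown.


r_new = (n * rxx) / (1 + (n-1) * rxx)
r_new = (5 * 0.68) / (1 + 4 * 0.68)
r_new = 3.4 / 3.72
r_new = 0.914

0.914


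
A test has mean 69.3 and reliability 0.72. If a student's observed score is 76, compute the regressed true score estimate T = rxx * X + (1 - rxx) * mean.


T_est = rxx * X + (1 - rxx) * mean
T_est = 0.72 * 76 + 0.28 * 69.3
T_est = 54.72 + 19.404
T_est = 74.124

74.124


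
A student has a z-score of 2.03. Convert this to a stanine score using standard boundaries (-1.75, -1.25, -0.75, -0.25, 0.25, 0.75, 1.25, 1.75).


Stanine boundaries: [-1.75, -1.25, -0.75, -0.25, 0.25, 0.75, 1.25, 1.75]
z = 2.03
Check each boundary:
  z >= -1.75 -> could be stanine 2
  z >= -1.25 -> could be stanine 3
  z >= -0.75 -> could be stanine 4
  z >= -0.25 -> could be stanine 5
  z >= 0.25 -> could be stanine 6
  z >= 0.75 -> could be stanine 7
  z >= 1.25 -> could be stanine 8
  z >= 1.75 -> could be stanine 9
Highest qualifying boundary gives stanine = 9

9


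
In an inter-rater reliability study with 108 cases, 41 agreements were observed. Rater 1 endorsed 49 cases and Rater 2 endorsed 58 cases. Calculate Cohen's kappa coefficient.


P_o = 41/108 = 0.37963
P_e = (49*58 + 59*50) / 11664 = 0.496571
kappa = (P_o - P_e) / (1 - P_e)
kappa = (0.37963 - 0.496571) / (1 - 0.496571)
kappa = -0.2323

-0.2323


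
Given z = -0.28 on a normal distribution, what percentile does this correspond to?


CDF(z) = 0.5 * (1 + erf(z/sqrt(2)))
erf(-0.198) = -0.2205
CDF = 0.3897
Percentile rank = 0.3897 * 100 = 38.97

38.97


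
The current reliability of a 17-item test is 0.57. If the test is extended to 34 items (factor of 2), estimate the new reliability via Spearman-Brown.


r_new = (n * rxx) / (1 + (n-1) * rxx)
r_new = (2 * 0.57) / (1 + 1 * 0.57)
r_new = 1.14 / 1.57
r_new = 0.7261

0.7261


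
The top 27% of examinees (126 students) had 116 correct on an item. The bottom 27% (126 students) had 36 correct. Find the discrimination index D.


p_upper = 116/126 = 0.9206
p_lower = 36/126 = 0.2857
D = 0.9206 - 0.2857 = 0.6349

0.6349


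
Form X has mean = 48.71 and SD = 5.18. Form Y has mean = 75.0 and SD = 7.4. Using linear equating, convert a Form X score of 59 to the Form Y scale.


slope = SD_Y / SD_X = 7.4 / 5.18 ~ 1.4286
intercept = mean_Y - slope * mean_X = 75.0 - (7.4 / 5.18) * 48.71 ~ 5.4143
Y = slope * X + intercept. To avoid rounding drift from the rounded slope/intercept, evaluate the equivalent form Y = mean_Y + SD_Y * (X - mean_X) / SD_X at full precision:
Y = 75.0 + 7.4 * (59 - 48.71) / 5.18
Y = 75.0 + 7.4 * 10.29 / 5.18
Y = 75.0 + 76.146 / 5.18
Y = 75.0 + 14.7
Y = 89.7

89.7


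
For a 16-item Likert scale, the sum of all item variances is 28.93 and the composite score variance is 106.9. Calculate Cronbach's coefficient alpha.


alpha = (k/(k-1)) * (1 - sum(si^2)/s_total^2)
= (16/15) * (1 - 28.93/106.9)
alpha = 0.778

0.778


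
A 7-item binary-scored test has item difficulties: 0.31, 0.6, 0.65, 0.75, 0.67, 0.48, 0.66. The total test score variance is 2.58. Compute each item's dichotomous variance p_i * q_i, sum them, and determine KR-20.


For each item, compute p_i * q_i:
  Item 1: 0.31 * 0.69 = 0.2139
  Item 2: 0.6 * 0.4 = 0.24
  Item 3: 0.65 * 0.35 = 0.2275
  Item 4: 0.75 * 0.25 = 0.1875
  Item 5: 0.67 * 0.33 = 0.2211
  Item 6: 0.48 * 0.52 = 0.2496
  Item 7: 0.66 * 0.34 = 0.2244
Sum(p_i * q_i) = 0.2139 + 0.24 + 0.2275 + 0.1875 + 0.2211 + 0.2496 + 0.2244 = 1.564
KR-20 = (k/(k-1)) * (1 - Sum(p_i*q_i) / Var_total)
= (7/6) * (1 - 1.564/2.58)
= 1.1667 * 0.3938
KR-20 = 0.4594

0.4594


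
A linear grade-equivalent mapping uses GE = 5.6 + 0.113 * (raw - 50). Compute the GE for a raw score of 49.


raw - median = 49 - 50 = -1
slope * diff = 0.113 * -1 = -0.113
GE = 5.6 + -0.113
GE = 5.487

5.487


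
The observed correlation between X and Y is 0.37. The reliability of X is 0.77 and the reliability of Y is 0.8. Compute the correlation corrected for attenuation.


r_corrected = rxy / sqrt(rxx * ryy)
= 0.37 / sqrt(0.77 * 0.8)
= 0.37 / sqrt(0.616)
= 0.37 / 0.784857
r_corrected = 0.4714

0.4714


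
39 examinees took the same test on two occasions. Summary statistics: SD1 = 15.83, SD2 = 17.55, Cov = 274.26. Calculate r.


r = cov(X,Y) / (SD_X * SD_Y)
r = 274.26 / (15.83 * 17.55)
r = 274.26 / 277.8165
r = 0.9872

0.9872


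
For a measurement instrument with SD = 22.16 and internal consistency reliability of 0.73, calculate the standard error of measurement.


SEM = SD * sqrt(1 - rxx)
SEM = 22.16 * sqrt(1 - 0.73)
SEM = 22.16 * sqrt(0.27) = 22.16 * 0.519615
SEM = 11.5147

11.5147


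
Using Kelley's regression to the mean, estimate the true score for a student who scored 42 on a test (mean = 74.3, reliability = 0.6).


T_est = rxx * X + (1 - rxx) * mean
T_est = 0.6 * 42 + 0.4 * 74.3
T_est = 25.2 + 29.72
T_est = 54.92

54.92


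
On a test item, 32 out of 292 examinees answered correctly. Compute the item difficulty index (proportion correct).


Item difficulty p = number correct / total examinees
p = 32 / 292
p = 0.1096

0.1096


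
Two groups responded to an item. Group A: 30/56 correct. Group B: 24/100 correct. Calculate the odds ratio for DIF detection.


Odds_A = 30/26 = 1.1538
Odds_B = 24/76 = 0.3158
OR = Odds_A / Odds_B = 1.1538 / 0.3158
Exactly, OR = (30 * 76) / (26 * 24) = 2280 / 624
OR = 3.6538

3.6538


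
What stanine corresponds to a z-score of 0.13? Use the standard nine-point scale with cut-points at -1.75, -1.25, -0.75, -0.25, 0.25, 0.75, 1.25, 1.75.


Stanine boundaries: [-1.75, -1.25, -0.75, -0.25, 0.25, 0.75, 1.25, 1.75]
z = 0.13
Check each boundary:
  z >= -1.75 -> could be stanine 2
  z >= -1.25 -> could be stanine 3
  z >= -0.75 -> could be stanine 4
  z >= -0.25 -> could be stanine 5
  z < 0.25
  z < 0.75
  z < 1.25
  z < 1.75
Highest qualifying boundary gives stanine = 5

5


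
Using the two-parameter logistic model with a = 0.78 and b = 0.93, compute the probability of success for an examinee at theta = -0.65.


a*(theta - b) = 0.78 * (-0.65 - 0.93) = -1.2324
exp(--1.2324) = 3.4295
P = 1 / (1 + 3.4295)
P = 0.2258

0.2258


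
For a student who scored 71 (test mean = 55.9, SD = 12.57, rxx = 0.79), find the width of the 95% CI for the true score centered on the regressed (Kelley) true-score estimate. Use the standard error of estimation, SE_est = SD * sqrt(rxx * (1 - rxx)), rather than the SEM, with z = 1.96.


True score estimate = 0.79*71 + 0.21*55.9 = 67.829
SE_est = SD * sqrt(rxx * (1 - rxx)) = 12.57 * sqrt(0.79 * 0.21) = 12.57 * sqrt(0.1659) = 5.119865
CI = T_est +/- z * SE_est, so width = 2 * z * SE_est = 2 * 1.96 * 5.119865
Width = 20.0699

20.0699


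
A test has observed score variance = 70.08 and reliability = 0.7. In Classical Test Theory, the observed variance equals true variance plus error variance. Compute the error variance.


var_true = rxx * var_obs = 0.7 * 70.08 = 49.056
var_error = var_obs - var_true
var_error = 70.08 - 49.056
var_error = 21.024

21.024


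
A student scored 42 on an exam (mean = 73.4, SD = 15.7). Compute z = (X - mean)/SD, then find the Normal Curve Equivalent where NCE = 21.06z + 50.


z = (X - mean) / SD = (42 - 73.4) / 15.7
z = -31.4 / 15.7
z = -2.0
NCE = NCE = 21.06z + 50
Carry z at full precision (z = -31.4 / 15.7) into the conversion:
NCE = 21.06 * (-31.4 / 15.7) + 50 = -661.284 / 15.7 + 50
NCE = -42.12 + 50
NCE = 7.88

7.88


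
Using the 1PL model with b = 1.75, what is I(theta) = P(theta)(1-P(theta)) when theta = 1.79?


P = 1/(1+exp(-(1.79-1.75))) = 0.51
I = P*(1-P) = 0.51 * 0.49
I = 0.2499

0.2499


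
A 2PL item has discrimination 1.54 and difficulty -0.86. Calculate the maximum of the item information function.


For 2PL, max info at theta = b = -0.86
I_max = a^2 / 4 = 1.54^2 / 4
= 2.3716 / 4
I_max = 0.5929

0.5929


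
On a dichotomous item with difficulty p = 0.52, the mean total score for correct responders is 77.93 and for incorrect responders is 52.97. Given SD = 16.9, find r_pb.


q = 1 - p = 0.48
rpb = ((M1 - M0) / SD) * sqrt(p * q)
rpb = ((77.93 - 52.97) / 16.9) * sqrt(0.52 * 0.48)
rpb = 0.7379

0.7379


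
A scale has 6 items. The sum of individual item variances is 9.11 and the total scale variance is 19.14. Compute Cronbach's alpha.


alpha = (k/(k-1)) * (1 - sum(si^2)/s_total^2)
= (6/5) * (1 - 9.11/19.14)
alpha = 0.6288

0.6288


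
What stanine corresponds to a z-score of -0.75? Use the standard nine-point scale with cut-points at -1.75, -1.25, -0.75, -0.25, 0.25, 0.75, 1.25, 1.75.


Stanine boundaries: [-1.75, -1.25, -0.75, -0.25, 0.25, 0.75, 1.25, 1.75]
z = -0.75
Check each boundary:
  z >= -1.75 -> could be stanine 2
  z >= -1.25 -> could be stanine 3
  z >= -0.75 -> could be stanine 4
  z < -0.25
  z < 0.25
  z < 0.75
  z < 1.25
  z < 1.75
Highest qualifying boundary gives stanine = 4

4


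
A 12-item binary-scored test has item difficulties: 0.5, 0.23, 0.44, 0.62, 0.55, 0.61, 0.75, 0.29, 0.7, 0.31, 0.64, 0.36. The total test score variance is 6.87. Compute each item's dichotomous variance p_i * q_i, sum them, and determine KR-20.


For each item, compute p_i * q_i:
  Item 1: 0.5 * 0.5 = 0.25
  Item 2: 0.23 * 0.77 = 0.1771
  Item 3: 0.44 * 0.56 = 0.2464
  Item 4: 0.62 * 0.38 = 0.2356
  Item 5: 0.55 * 0.45 = 0.2475
  Item 6: 0.61 * 0.39 = 0.2379
  Item 7: 0.75 * 0.25 = 0.1875
  Item 8: 0.29 * 0.71 = 0.2059
  Item 9: 0.7 * 0.3 = 0.21
  Item 10: 0.31 * 0.69 = 0.2139
  Item 11: 0.64 * 0.36 = 0.2304
  Item 12: 0.36 * 0.64 = 0.2304
Sum(p_i * q_i) = 0.25 + 0.1771 + 0.2464 + 0.2356 + 0.2475 + 0.2379 + 0.1875 + 0.2059 + 0.21 + 0.2139 + 0.2304 + 0.2304 = 2.6726
KR-20 = (k/(k-1)) * (1 - Sum(p_i*q_i) / Var_total)
= (12/11) * (1 - 2.6726/6.87)
= 1.0909 * 0.611
KR-20 = 0.6665

0.6665


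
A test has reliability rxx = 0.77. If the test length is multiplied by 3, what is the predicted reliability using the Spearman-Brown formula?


r_new = (n * rxx) / (1 + (n-1) * rxx)
r_new = (3 * 0.77) / (1 + 2 * 0.77)
r_new = 2.31 / 2.54
r_new = 0.9094

0.9094


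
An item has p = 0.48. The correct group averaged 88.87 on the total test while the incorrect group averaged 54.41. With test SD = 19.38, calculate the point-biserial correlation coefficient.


q = 1 - p = 0.52
rpb = ((M1 - M0) / SD) * sqrt(p * q)
rpb = ((88.87 - 54.41) / 19.38) * sqrt(0.48 * 0.52)
rpb = 0.8883

0.8883


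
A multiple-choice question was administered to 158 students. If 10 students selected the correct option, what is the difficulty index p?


Item difficulty p = number correct / total examinees
p = 10 / 158
p = 0.0633

0.0633


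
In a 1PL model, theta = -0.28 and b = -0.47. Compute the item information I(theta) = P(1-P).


P = 1/(1+exp(-(-0.28--0.47))) = 0.5474
I = P*(1-P) = 0.5474 * 0.4526
I = 0.2478

0.2478


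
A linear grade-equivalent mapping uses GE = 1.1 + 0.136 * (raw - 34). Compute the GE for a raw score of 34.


raw - median = 34 - 34 = 0
slope * diff = 0.136 * 0 = 0.0
GE = 1.1 + 0.0
GE = 1.1

1.1


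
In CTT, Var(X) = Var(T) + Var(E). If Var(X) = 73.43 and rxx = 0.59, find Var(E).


var_true = rxx * var_obs = 0.59 * 73.43 = 43.3237
var_error = var_obs - var_true
var_error = 73.43 - 43.3237
var_error = 30.1063

30.1063


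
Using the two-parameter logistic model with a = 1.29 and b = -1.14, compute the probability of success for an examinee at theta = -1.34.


a*(theta - b) = 1.29 * (-1.34 - -1.14) = -0.258
exp(--0.258) = 1.2943
P = 1 / (1 + 1.2943)
P = 0.4359

0.4359


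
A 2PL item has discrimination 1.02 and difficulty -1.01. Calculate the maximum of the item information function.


For 2PL, max info at theta = b = -1.01
I_max = a^2 / 4 = 1.02^2 / 4
= 1.0404 / 4
I_max = 0.2601

0.2601


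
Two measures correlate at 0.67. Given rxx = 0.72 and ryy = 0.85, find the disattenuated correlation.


r_corrected = rxy / sqrt(rxx * ryy)
= 0.67 / sqrt(0.72 * 0.85)
= 0.67 / sqrt(0.612)
= 0.67 / 0.782304
r_corrected = 0.8564

0.8564


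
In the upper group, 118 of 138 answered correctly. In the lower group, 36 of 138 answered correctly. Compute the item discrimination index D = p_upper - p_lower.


p_upper = 118/138 = 0.8551
p_lower = 36/138 = 0.2609
D = 0.8551 - 0.2609 = 0.5942

0.5942


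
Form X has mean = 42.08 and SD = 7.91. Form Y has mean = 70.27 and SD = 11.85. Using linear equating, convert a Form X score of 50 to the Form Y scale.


slope = SD_Y / SD_X = 11.85 / 7.91 ~ 1.4981
intercept = mean_Y - slope * mean_X = 70.27 - (11.85 / 7.91) * 42.08 ~ 7.2298
Y = slope * X + intercept. To avoid rounding drift from the rounded slope/intercept, evaluate the equivalent form Y = mean_Y + SD_Y * (X - mean_X) / SD_X at full precision:
Y = 70.27 + 11.85 * (50 - 42.08) / 7.91
Y = 70.27 + 11.85 * 7.92 / 7.91
Y = 70.27 + 93.852 / 7.91
Y = 70.27 + 11.865
Y = 82.135

82.135


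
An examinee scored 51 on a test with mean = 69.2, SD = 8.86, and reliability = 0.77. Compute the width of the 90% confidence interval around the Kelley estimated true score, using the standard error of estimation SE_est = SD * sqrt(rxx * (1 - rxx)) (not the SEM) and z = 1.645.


True score estimate = 0.77*51 + 0.23*69.2 = 55.186
SE_est = SD * sqrt(rxx * (1 - rxx)) = 8.86 * sqrt(0.77 * 0.23) = 8.86 * sqrt(0.1771) = 3.728576
CI = T_est +/- z * SE_est, so width = 2 * z * SE_est = 2 * 1.645 * 3.728576
Width = 12.267

12.267


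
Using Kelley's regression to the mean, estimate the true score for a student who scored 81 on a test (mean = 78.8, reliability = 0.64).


T_est = rxx * X + (1 - rxx) * mean
T_est = 0.64 * 81 + 0.36 * 78.8
T_est = 51.84 + 28.368
T_est = 80.208

80.208


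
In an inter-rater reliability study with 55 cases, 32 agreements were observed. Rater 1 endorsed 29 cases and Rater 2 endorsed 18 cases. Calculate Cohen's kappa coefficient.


P_o = 32/55 = 0.581818
P_e = (29*18 + 26*37) / 3025 = 0.490579
kappa = (P_o - P_e) / (1 - P_e)
kappa = (0.581818 - 0.490579) / (1 - 0.490579)
kappa = 0.1791

0.1791


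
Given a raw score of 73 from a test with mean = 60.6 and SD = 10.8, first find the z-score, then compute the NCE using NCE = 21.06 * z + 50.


z = (X - mean) / SD = (73 - 60.6) / 10.8
z = 12.4 / 10.8
z = 1.1481
NCE = NCE = 21.06z + 50
Carry z at full precision (z = 12.4 / 10.8) into the conversion:
NCE = 21.06 * (12.4 / 10.8) + 50 = 261.144 / 10.8 + 50
NCE = 24.18 + 50
NCE = 74.18

74.18


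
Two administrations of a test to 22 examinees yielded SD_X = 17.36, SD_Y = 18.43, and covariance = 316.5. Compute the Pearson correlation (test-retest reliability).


r = cov(X,Y) / (SD_X * SD_Y)
r = 316.5 / (17.36 * 18.43)
r = 316.5 / 319.9448
r = 0.9892

0.9892


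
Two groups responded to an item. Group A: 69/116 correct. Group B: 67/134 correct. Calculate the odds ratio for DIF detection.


Odds_A = 69/47 = 1.4681
Odds_B = 67/67 = 1.0
OR = Odds_A / Odds_B = 1.4681 / 1.0
Exactly, OR = (69 * 67) / (47 * 67) = 4623 / 3149
OR = 1.4681

1.4681


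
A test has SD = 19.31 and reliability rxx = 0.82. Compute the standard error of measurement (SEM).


SEM = SD * sqrt(1 - rxx)
SEM = 19.31 * sqrt(1 - 0.82)
SEM = 19.31 * sqrt(0.18) = 19.31 * 0.424264
SEM = 8.1925

8.1925


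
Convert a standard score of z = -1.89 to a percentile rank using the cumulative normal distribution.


CDF(z) = 0.5 * (1 + erf(z/sqrt(2)))
erf(-1.3364) = -0.9412
CDF = 0.0294
Percentile rank = 0.0294 * 100 = 2.94

2.94


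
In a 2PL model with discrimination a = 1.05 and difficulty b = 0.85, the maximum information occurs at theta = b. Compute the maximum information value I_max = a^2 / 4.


For 2PL, max info at theta = b = 0.85
I_max = a^2 / 4 = 1.05^2 / 4
= 1.1025 / 4
I_max = 0.2756

0.2756


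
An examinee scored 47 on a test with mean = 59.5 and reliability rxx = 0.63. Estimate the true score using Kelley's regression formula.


T_est = rxx * X + (1 - rxx) * mean
T_est = 0.63 * 47 + 0.37 * 59.5
T_est = 29.61 + 22.015
T_est = 51.625

51.625


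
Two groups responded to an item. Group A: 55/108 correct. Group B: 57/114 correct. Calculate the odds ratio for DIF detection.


Odds_A = 55/53 = 1.0377
Odds_B = 57/57 = 1.0
OR = Odds_A / Odds_B = 1.0377 / 1.0
Exactly, OR = (55 * 57) / (53 * 57) = 3135 / 3021
OR = 1.0377

1.0377


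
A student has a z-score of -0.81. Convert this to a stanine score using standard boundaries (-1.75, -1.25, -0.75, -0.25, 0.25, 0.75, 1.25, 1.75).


Stanine boundaries: [-1.75, -1.25, -0.75, -0.25, 0.25, 0.75, 1.25, 1.75]
z = -0.81
Check each boundary:
  z >= -1.75 -> could be stanine 2
  z >= -1.25 -> could be stanine 3
  z < -0.75
  z < -0.25
  z < 0.25
  z < 0.75
  z < 1.25
  z < 1.75
Highest qualifying boundary gives stanine = 3

3


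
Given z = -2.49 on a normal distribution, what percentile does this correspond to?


CDF(z) = 0.5 * (1 + erf(z/sqrt(2)))
erf(-1.7607) = -0.9872
CDF = 0.0064
Percentile rank = 0.0064 * 100 = 0.64

0.64


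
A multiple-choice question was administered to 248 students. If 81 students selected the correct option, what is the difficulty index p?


Item difficulty p = number correct / total examinees
p = 81 / 248
p = 0.3266

0.3266


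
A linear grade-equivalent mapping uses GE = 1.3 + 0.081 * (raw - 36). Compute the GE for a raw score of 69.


raw - median = 69 - 36 = 33
slope * diff = 0.081 * 33 = 2.673
GE = 1.3 + 2.673
GE = 3.973

3.973


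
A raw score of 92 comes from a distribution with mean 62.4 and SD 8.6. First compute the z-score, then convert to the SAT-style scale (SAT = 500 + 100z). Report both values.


z = (X - mean) / SD = (92 - 62.4) / 8.6
z = 29.6 / 8.6
z = 3.4419
SAT-scale = SAT = 500 + 100z
Carry z at full precision (z = 29.6 / 8.6) into the conversion:
SAT-scale = 500 + 100 * (29.6 / 8.6) = 500 + 2960 / 8.6
SAT-scale = 500 + 344.186
SAT-scale = 844.186

844.186


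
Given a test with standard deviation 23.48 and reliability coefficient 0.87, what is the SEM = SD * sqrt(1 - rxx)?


SEM = SD * sqrt(1 - rxx)
SEM = 23.48 * sqrt(1 - 0.87)
SEM = 23.48 * sqrt(0.13) = 23.48 * 0.360555
SEM = 8.4658

8.4658


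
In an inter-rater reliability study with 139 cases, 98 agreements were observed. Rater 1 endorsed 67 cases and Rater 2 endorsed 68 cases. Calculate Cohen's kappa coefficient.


P_o = 98/139 = 0.705036
P_e = (67*68 + 72*71) / 19321 = 0.500388
kappa = (P_o - P_e) / (1 - P_e)
kappa = (0.705036 - 0.500388) / (1 - 0.500388)
kappa = 0.4096

0.4096


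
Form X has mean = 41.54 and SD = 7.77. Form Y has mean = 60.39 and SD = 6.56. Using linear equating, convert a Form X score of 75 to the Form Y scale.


slope = SD_Y / SD_X = 6.56 / 7.77 ~ 0.8443
intercept = mean_Y - slope * mean_X = 60.39 - (6.56 / 7.77) * 41.54 ~ 25.3189
Y = slope * X + intercept. To avoid rounding drift from the rounded slope/intercept, evaluate the equivalent form Y = mean_Y + SD_Y * (X - mean_X) / SD_X at full precision:
Y = 60.39 + 6.56 * (75 - 41.54) / 7.77
Y = 60.39 + 6.56 * 33.46 / 7.77
Y = 60.39 + 219.4976 / 7.77
Y = 60.39 + 28.2494
Y = 88.6394

88.6394


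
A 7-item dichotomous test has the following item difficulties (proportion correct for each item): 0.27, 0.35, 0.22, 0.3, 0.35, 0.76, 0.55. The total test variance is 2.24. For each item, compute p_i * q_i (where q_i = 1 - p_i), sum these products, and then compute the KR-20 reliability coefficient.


For each item, compute p_i * q_i:
  Item 1: 0.27 * 0.73 = 0.1971
  Item 2: 0.35 * 0.65 = 0.2275
  Item 3: 0.22 * 0.78 = 0.1716
  Item 4: 0.3 * 0.7 = 0.21
  Item 5: 0.35 * 0.65 = 0.2275
  Item 6: 0.76 * 0.24 = 0.1824
  Item 7: 0.55 * 0.45 = 0.2475
Sum(p_i * q_i) = 0.1971 + 0.2275 + 0.1716 + 0.21 + 0.2275 + 0.1824 + 0.2475 = 1.4636
KR-20 = (k/(k-1)) * (1 - Sum(p_i*q_i) / Var_total)
= (7/6) * (1 - 1.4636/2.24)
= 1.1667 * 0.3466
KR-20 = 0.4044

0.4044


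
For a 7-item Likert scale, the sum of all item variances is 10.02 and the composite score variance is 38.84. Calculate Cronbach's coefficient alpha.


alpha = (k/(k-1)) * (1 - sum(si^2)/s_total^2)
= (7/6) * (1 - 10.02/38.84)
alpha = 0.8657

0.8657


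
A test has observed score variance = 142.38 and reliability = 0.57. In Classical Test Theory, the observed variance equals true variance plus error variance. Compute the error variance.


var_true = rxx * var_obs = 0.57 * 142.38 = 81.1566
var_error = var_obs - var_true
var_error = 142.38 - 81.1566
var_error = 61.2234

61.2234


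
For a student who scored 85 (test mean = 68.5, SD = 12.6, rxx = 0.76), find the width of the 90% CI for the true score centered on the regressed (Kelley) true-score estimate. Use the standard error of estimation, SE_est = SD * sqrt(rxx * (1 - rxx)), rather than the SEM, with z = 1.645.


True score estimate = 0.76*85 + 0.24*68.5 = 81.04
SE_est = SD * sqrt(rxx * (1 - rxx)) = 12.6 * sqrt(0.76 * 0.24) = 12.6 * sqrt(0.1824) = 5.381247
CI = T_est +/- z * SE_est, so width = 2 * z * SE_est = 2 * 1.645 * 5.381247
Width = 17.7043

17.7043


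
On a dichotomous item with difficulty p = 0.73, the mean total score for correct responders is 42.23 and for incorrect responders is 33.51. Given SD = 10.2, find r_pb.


q = 1 - p = 0.27
rpb = ((M1 - M0) / SD) * sqrt(p * q)
rpb = ((42.23 - 33.51) / 10.2) * sqrt(0.73 * 0.27)
rpb = 0.3795

0.3795


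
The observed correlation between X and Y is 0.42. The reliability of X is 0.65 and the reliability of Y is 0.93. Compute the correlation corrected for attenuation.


r_corrected = rxy / sqrt(rxx * ryy)
= 0.42 / sqrt(0.65 * 0.93)
= 0.42 / sqrt(0.6045)
= 0.42 / 0.777496
r_corrected = 0.5402

0.5402


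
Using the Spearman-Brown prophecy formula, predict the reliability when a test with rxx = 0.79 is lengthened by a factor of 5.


r_new = (n * rxx) / (1 + (n-1) * rxx)
r_new = (5 * 0.79) / (1 + 4 * 0.79)
r_new = 3.95 / 4.16
r_new = 0.9495

0.9495


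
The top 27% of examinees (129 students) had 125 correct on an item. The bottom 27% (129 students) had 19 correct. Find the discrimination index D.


p_upper = 125/129 = 0.969
p_lower = 19/129 = 0.1473
D = 0.969 - 0.1473 = 0.8217

0.8217


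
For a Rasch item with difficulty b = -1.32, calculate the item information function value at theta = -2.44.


P = 1/(1+exp(-(-2.44--1.32))) = 0.246
I = P*(1-P) = 0.246 * 0.754
I = 0.1855

0.1855


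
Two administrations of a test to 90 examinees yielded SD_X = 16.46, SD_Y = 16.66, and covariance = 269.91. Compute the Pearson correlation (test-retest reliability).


r = cov(X,Y) / (SD_X * SD_Y)
r = 269.91 / (16.46 * 16.66)
r = 269.91 / 274.2236
r = 0.9843

0.9843


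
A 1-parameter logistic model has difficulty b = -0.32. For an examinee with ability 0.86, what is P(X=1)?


theta - b = 0.86 - -0.32 = 1.18
exp(-(theta - b)) = exp(-1.18) = 0.3073
P = 1 / (1 + 0.3073)
P = 0.7649

0.7649


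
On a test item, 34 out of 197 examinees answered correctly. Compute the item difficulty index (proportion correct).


Item difficulty p = number correct / total examinees
p = 34 / 197
p = 0.1726

0.1726


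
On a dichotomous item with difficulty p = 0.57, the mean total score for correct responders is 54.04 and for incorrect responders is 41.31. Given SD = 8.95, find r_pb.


q = 1 - p = 0.43
rpb = ((M1 - M0) / SD) * sqrt(p * q)
rpb = ((54.04 - 41.31) / 8.95) * sqrt(0.57 * 0.43)
rpb = 0.7042

0.7042


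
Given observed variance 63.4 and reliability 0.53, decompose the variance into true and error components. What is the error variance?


var_true = rxx * var_obs = 0.53 * 63.4 = 33.602
var_error = var_obs - var_true
var_error = 63.4 - 33.602
var_error = 29.798

29.798


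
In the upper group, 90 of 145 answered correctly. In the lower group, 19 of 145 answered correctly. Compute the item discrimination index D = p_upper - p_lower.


p_upper = 90/145 = 0.6207
p_lower = 19/145 = 0.131
D = 0.6207 - 0.131 = 0.4897

0.4897


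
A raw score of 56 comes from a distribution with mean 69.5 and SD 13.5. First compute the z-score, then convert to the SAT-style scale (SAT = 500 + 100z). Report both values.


z = (X - mean) / SD = (56 - 69.5) / 13.5
z = -13.5 / 13.5
z = -1.0
SAT-scale = SAT = 500 + 100z
Carry z at full precision (z = -13.5 / 13.5) into the conversion:
SAT-scale = 500 + 100 * (-13.5 / 13.5) = 500 + -1350 / 13.5
SAT-scale = 500 + -100.0
SAT-scale = 400.0

400.0


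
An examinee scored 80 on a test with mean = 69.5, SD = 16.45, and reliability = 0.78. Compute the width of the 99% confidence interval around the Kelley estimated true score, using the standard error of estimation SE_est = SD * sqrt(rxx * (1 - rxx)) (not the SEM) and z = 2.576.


True score estimate = 0.78*80 + 0.22*69.5 = 77.69
SE_est = SD * sqrt(rxx * (1 - rxx)) = 16.45 * sqrt(0.78 * 0.22) = 16.45 * sqrt(0.1716) = 6.814352
CI = T_est +/- z * SE_est, so width = 2 * z * SE_est = 2 * 2.576 * 6.814352
Width = 35.1075

35.1075


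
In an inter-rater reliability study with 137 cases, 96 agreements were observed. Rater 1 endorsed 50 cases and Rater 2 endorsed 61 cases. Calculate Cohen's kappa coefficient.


P_o = 96/137 = 0.70073
P_e = (50*61 + 87*76) / 18769 = 0.514785
kappa = (P_o - P_e) / (1 - P_e)
kappa = (0.70073 - 0.514785) / (1 - 0.514785)
kappa = 0.3832

0.3832


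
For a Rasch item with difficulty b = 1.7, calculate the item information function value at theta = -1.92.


P = 1/(1+exp(-(-1.92-1.7))) = 0.0261
I = P*(1-P) = 0.0261 * 0.9739
I = 0.0254

0.0254


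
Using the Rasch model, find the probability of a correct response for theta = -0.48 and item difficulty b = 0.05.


theta - b = -0.48 - 0.05 = -0.53
exp(-(theta - b)) = exp(0.53) = 1.6989
P = 1 / (1 + 1.6989)
P = 0.3705

0.3705


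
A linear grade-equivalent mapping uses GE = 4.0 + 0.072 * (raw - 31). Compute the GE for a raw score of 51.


raw - median = 51 - 31 = 20
slope * diff = 0.072 * 20 = 1.44
GE = 4.0 + 1.44
GE = 5.44

5.44


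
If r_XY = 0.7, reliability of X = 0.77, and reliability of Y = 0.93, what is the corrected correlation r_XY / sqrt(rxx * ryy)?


r_corrected = rxy / sqrt(rxx * ryy)
= 0.7 / sqrt(0.77 * 0.93)
= 0.7 / sqrt(0.7161)
= 0.7 / 0.846227
r_corrected = 0.8272

0.8272


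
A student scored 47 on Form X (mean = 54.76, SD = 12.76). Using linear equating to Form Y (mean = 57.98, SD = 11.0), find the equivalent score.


slope = SD_Y / SD_X = 11.0 / 12.76 ~ 0.8621
intercept = mean_Y - slope * mean_X = 57.98 - (11.0 / 12.76) * 54.76 ~ 10.7731
Y = slope * X + intercept. To avoid rounding drift from the rounded slope/intercept, evaluate the equivalent form Y = mean_Y + SD_Y * (X - mean_X) / SD_X at full precision:
Y = 57.98 + 11.0 * (47 - 54.76) / 12.76
Y = 57.98 - 11.0 * 7.76 / 12.76
Y = 57.98 - 85.36 / 12.76
Y = 57.98 - 6.6897
Y = 51.2903

51.2903


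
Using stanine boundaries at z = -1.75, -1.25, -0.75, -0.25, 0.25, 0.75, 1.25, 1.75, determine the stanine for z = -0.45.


Stanine boundaries: [-1.75, -1.25, -0.75, -0.25, 0.25, 0.75, 1.25, 1.75]
z = -0.45
Check each boundary:
  z >= -1.75 -> could be stanine 2
  z >= -1.25 -> could be stanine 3
  z >= -0.75 -> could be stanine 4
  z < -0.25
  z < 0.25
  z < 0.75
  z < 1.25
  z < 1.75
Highest qualifying boundary gives stanine = 4

4


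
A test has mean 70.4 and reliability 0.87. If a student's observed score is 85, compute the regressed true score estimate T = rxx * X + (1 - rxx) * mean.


T_est = rxx * X + (1 - rxx) * mean
T_est = 0.87 * 85 + 0.13 * 70.4
T_est = 73.95 + 9.152
T_est = 83.102

83.102


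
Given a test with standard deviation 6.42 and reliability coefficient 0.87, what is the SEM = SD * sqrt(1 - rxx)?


SEM = SD * sqrt(1 - rxx)
SEM = 6.42 * sqrt(1 - 0.87)
SEM = 6.42 * sqrt(0.13) = 6.42 * 0.360555
SEM = 2.3148

2.3148


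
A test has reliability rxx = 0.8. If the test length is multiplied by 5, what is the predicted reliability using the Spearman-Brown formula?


r_new = (n * rxx) / (1 + (n-1) * rxx)
r_new = (5 * 0.8) / (1 + 4 * 0.8)
r_new = 4.0 / 4.2
r_new = 0.9524

0.9524


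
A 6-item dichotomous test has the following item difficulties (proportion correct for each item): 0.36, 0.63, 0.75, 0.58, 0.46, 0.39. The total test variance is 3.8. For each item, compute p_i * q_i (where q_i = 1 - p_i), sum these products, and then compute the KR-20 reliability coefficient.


For each item, compute p_i * q_i:
  Item 1: 0.36 * 0.64 = 0.2304
  Item 2: 0.63 * 0.37 = 0.2331
  Item 3: 0.75 * 0.25 = 0.1875
  Item 4: 0.58 * 0.42 = 0.2436
  Item 5: 0.46 * 0.54 = 0.2484
  Item 6: 0.39 * 0.61 = 0.2379
Sum(p_i * q_i) = 0.2304 + 0.2331 + 0.1875 + 0.2436 + 0.2484 + 0.2379 = 1.3809
KR-20 = (k/(k-1)) * (1 - Sum(p_i*q_i) / Var_total)
= (6/5) * (1 - 1.3809/3.8)
= 1.2 * 0.6366
KR-20 = 0.7639

0.7639


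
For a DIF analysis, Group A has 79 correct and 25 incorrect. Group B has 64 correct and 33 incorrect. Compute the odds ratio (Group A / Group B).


Odds_A = 79/25 = 3.16
Odds_B = 64/33 = 1.9394
OR = Odds_A / Odds_B = 3.16 / 1.9394
Exactly, OR = (79 * 33) / (25 * 64) = 2607 / 1600
OR = 1.6294

1.6294


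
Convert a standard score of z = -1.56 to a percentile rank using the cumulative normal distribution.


CDF(z) = 0.5 * (1 + erf(z/sqrt(2)))
erf(-1.1031) = -0.8812
CDF = 0.0594
Percentile rank = 0.0594 * 100 = 5.94

5.94


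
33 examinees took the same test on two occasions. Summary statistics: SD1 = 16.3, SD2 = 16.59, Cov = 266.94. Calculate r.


r = cov(X,Y) / (SD_X * SD_Y)
r = 266.94 / (16.3 * 16.59)
r = 266.94 / 270.417
r = 0.9871

0.9871


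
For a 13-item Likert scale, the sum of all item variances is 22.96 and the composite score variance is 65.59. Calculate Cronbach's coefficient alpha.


alpha = (k/(k-1)) * (1 - sum(si^2)/s_total^2)
= (13/12) * (1 - 22.96/65.59)
alpha = 0.7041

0.7041


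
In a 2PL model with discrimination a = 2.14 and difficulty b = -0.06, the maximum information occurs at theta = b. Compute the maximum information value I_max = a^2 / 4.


For 2PL, max info at theta = b = -0.06
I_max = a^2 / 4 = 2.14^2 / 4
= 4.5796 / 4
I_max = 1.1449

1.1449


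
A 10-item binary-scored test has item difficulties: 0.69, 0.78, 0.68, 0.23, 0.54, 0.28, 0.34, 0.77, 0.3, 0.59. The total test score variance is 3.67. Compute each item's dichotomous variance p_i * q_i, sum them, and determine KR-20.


For each item, compute p_i * q_i:
  Item 1: 0.69 * 0.31 = 0.2139
  Item 2: 0.78 * 0.22 = 0.1716
  Item 3: 0.68 * 0.32 = 0.2176
  Item 4: 0.23 * 0.77 = 0.1771
  Item 5: 0.54 * 0.46 = 0.2484
  Item 6: 0.28 * 0.72 = 0.2016
  Item 7: 0.34 * 0.66 = 0.2244
  Item 8: 0.77 * 0.23 = 0.1771
  Item 9: 0.3 * 0.7 = 0.21
  Item 10: 0.59 * 0.41 = 0.2419
Sum(p_i * q_i) = 0.2139 + 0.1716 + 0.2176 + 0.1771 + 0.2484 + 0.2016 + 0.2244 + 0.1771 + 0.21 + 0.2419 = 2.0836
KR-20 = (k/(k-1)) * (1 - Sum(p_i*q_i) / Var_total)
= (10/9) * (1 - 2.0836/3.67)
= 1.1111 * 0.4323
KR-20 = 0.4803

0.4803
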